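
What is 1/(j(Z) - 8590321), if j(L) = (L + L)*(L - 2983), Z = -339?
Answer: -1/6338005 ≈ -1.5778e-7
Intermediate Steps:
j(L) = 2*L*(-2983 + L) (j(L) = (2*L)*(-2983 + L) = 2*L*(-2983 + L))
1/(j(Z) - 8590321) = 1/(2*(-339)*(-2983 - 339) - 8590321) = 1/(2*(-339)*(-3322) - 8590321) = 1/(2252316 - 8590321) = 1/(-6338005) = -1/6338005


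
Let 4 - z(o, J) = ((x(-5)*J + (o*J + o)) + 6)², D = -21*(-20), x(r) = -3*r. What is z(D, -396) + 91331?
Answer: -29526832221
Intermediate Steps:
D = 420
z(o, J) = 4 - (6 + o + 15*J + J*o)² (z(o, J) = 4 - (((-3*(-5))*J + (o*J + o)) + 6)² = 4 - ((15*J + (J*o + o)) + 6)² = 4 - ((15*J + (o + J*o)) + 6)² = 4 - ((o + 15*J + J*o) + 6)² = 4 - (6 + o + 15*J + J*o)²)
z(D, -396) + 91331 = (4 - (6 + 420 + 15*(-396) - 396*420)²) + 91331 = (4 - (6 + 420 - 5940 - 166320)²) + 91331 = (4 - 1*(-171834)²) + 91331 = (4 - 1*29526923556) + 91331 = (4 - 29526923556) + 91331 = -29526923552 + 91331 = -29526832221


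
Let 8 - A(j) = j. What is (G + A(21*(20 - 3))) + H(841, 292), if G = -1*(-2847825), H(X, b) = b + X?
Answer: 2848609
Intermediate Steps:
H(X, b) = X + b
G = 2847825
A(j) = 8 - j
(G + A(21*(20 - 3))) + H(841, 292) = (2847825 + (8 - 21*(20 - 3))) + (841 + 292) = (2847825 + (8 - 21*17)) + 1133 = (2847825 + (8 - 1*357)) + 1133 = (2847825 + (8 - 357)) + 1133 = (2847825 - 349) + 1133 = 2847476 + 1133 = 2848609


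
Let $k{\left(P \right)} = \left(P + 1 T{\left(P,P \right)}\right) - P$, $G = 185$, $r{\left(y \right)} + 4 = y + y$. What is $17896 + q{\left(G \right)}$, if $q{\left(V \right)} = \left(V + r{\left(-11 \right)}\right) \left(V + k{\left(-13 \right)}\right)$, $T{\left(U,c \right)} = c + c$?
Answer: $43177$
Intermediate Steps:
$T{\left(U,c \right)} = 2 c$
$r{\left(y \right)} = -4 + 2 y$ ($r{\left(y \right)} = -4 + \left(y + y\right) = -4 + 2 y$)
$k{\left(P \right)} = 2 P$ ($k{\left(P \right)} = \left(P + 1 \cdot 2 P\right) - P = \left(P + 2 P\right) - P = 3 P - P = 2 P$)
$q{\left(V \right)} = \left(-26 + V\right)^{2}$ ($q{\left(V \right)} = \left(V + \left(-4 + 2 \left(-11\right)\right)\right) \left(V + 2 \left(-13\right)\right) = \left(V - 26\right) \left(V - 26\right) = \left(V - 26\right) \left(-26 + V\right) = \left(-26 + V\right) \left(-26 + V\right) = \left(-26 + V\right)^{2}$)
$17896 + q{\left(G \right)} = 17896 + \left(676 + 185^{2} - 9620\right) = 17896 + \left(676 + 34225 - 9620\right) = 17896 + 25281 = 43177$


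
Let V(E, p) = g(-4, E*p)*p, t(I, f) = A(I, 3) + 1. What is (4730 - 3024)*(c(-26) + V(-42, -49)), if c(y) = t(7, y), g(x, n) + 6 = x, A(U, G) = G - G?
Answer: 837646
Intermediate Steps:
A(U, G) = 0
g(x, n) = -6 + x
t(I, f) = 1 (t(I, f) = 0 + 1 = 1)
c(y) = 1
V(E, p) = -10*p (V(E, p) = (-6 - 4)*p = -10*p)
(4730 - 3024)*(c(-26) + V(-42, -49)) = (4730 - 3024)*(1 - 10*(-49)) = 1706*(1 + 490) = 1706*491 = 837646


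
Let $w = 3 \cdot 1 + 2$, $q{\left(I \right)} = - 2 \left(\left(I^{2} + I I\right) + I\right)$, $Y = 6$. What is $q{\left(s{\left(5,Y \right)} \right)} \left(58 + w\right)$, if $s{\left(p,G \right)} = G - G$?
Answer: $0$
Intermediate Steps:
$s{\left(p,G \right)} = 0$
$q{\left(I \right)} = - 4 I^{2} - 2 I$ ($q{\left(I \right)} = - 2 \left(\left(I^{2} + I^{2}\right) + I\right) = - 2 \left(2 I^{2} + I\right) = - 2 \left(I + 2 I^{2}\right) = - 4 I^{2} - 2 I$)
$w = 5$ ($w = 3 + 2 = 5$)
$q{\left(s{\left(5,Y \right)} \right)} \left(58 + w\right) = \left(-2\right) 0 \left(1 + 2 \cdot 0\right) \left(58 + 5\right) = \left(-2\right) 0 \left(1 + 0\right) 63 = \left(-2\right) 0 \cdot 1 \cdot 63 = 0 \cdot 63 = 0$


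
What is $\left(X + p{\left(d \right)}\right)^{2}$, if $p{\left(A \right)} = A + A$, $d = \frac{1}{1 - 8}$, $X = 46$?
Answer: $\frac{102400}{49} \approx 2089.8$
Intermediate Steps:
$d = - \frac{1}{7}$ ($d = \frac{1}{1 - 8} = \frac{1}{-7} = - \frac{1}{7} \approx -0.14286$)
$p{\left(A \right)} = 2 A$
$\left(X + p{\left(d \right)}\right)^{2} = \left(46 + 2 \left(- \frac{1}{7}\right)\right)^{2} = \left(46 - \frac{2}{7}\right)^{2} = \left(\frac{320}{7}\right)^{2} = \frac{102400}{49}$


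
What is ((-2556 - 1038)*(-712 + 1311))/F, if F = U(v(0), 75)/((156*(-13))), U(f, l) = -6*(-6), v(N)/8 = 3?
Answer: 121274738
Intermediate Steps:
v(N) = 24 (v(N) = 8*3 = 24)
U(f, l) = 36
F = -3/169 (F = 36/((156*(-13))) = 36/(-2028) = 36*(-1/2028) = -3/169 ≈ -0.017751)
((-2556 - 1038)*(-712 + 1311))/F = ((-2556 - 1038)*(-712 + 1311))/(-3/169) = -3594*599*(-169/3) = -2152806*(-169/3) = 121274738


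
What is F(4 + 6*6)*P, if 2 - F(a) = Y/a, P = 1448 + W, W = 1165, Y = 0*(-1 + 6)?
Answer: 5226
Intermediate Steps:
Y = 0 (Y = 0*5 = 0)
P = 2613 (P = 1448 + 1165 = 2613)
F(a) = 2 (F(a) = 2 - 0/a = 2 - 1*0 = 2 + 0 = 2)
F(4 + 6*6)*P = 2*2613 = 5226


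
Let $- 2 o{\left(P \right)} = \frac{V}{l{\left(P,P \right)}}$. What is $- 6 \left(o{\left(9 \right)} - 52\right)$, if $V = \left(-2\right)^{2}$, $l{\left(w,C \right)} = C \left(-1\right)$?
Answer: $\frac{932}{3} \approx 310.67$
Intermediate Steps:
$l{\left(w,C \right)} = - C$
$V = 4$
$o{\left(P \right)} = \frac{2}{P}$ ($o{\left(P \right)} = - \frac{4 \frac{1}{\left(-1\right) P}}{2} = - \frac{4 \left(- \frac{1}{P}\right)}{2} = - \frac{\left(-4\right) \frac{1}{P}}{2} = \frac{2}{P}$)
$- 6 \left(o{\left(9 \right)} - 52\right) = - 6 \left(\frac{2}{9} - 52\right) = \left(-6\right) \left(- \frac{466}{9}\right) = \frac{932}{3}$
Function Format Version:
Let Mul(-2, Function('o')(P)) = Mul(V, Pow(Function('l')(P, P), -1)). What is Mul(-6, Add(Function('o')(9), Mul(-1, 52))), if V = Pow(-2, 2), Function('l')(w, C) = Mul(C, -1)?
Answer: Rational(932, 3) ≈ 310.67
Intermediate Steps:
Function('l')(w, C) = Mul(-1, C)
V = 4
Function('o')(P) = Mul(2, Pow(P, -1)) (Function('o')(P) = Mul(Rational(-1, 2), Mul(4, Pow(Mul(-1, P), -1))) = Mul(Rational(-1, 2), Mul(4, Mul(-1, Pow(P, -1)))) = Mul(Rational(-1, 2), Mul(-4, Pow(P, -1))) = Mul(2, Pow(P, -1)))
Mul(-6, Add(Function('o')(9), Mul(-1, 52))) = Mul(-6, Add(Mul(2, Pow(9, -1)), Mul(-1, 52))) = Mul(-6, Add(Mul(2, Rational(1, 9)), -52)) = Mul(-6, Add(Rational(2, 9), -52)) = Mul(-6, Rational(-466, 9)) = Rational(932, 3)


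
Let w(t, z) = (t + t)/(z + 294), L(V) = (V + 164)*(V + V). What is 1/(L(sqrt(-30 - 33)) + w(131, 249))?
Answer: -543*I/(68156*I + 534312*sqrt(7)) ≈ -1.8476e-5 - 0.00038322*I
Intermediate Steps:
L(V) = 2*V*(164 + V) (L(V) = (164 + V)*(2*V) = 2*V*(164 + V))
w(t, z) = 2*t/(294 + z) (w(t, z) = (2*t)/(294 + z) = 2*t/(294 + z))
1/(L(sqrt(-30 - 33)) + w(131, 249)) = 1/(2*sqrt(-30 - 33)*(164 + sqrt(-30 - 33)) + 2*131/(294 + 249)) = 1/(2*sqrt(-63)*(164 + sqrt(-63)) + 2*131/543) = 1/(2*(3*I*sqrt(7))*(164 + 3*I*sqrt(7)) + 2*131*(1/543)) = 1/(6*I*sqrt(7)*(164 + 3*I*sqrt(7)) + 262/543) = 1/(262/543 + 6*I*sqrt(7)*(164 + 3*I*sqrt(7)))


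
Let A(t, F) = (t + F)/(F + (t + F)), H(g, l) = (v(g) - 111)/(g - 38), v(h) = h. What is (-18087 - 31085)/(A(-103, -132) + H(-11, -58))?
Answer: -1366708/87 ≈ -15709.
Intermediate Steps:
H(g, l) = (-111 + g)/(-38 + g) (H(g, l) = (g - 111)/(g - 38) = (-111 + g)/(-38 + g))
A(t, F) = (F + t)/(t + 2*F) (A(t, F) = (F + t)/(F + (F + t)) = (F + t)/(t + 2*F))
(-18087 - 31085)/(A(-103, -132) + H(-11, -58)) = (-18087 - 31085)/((-132 - 103)/(-103 + 2*(-132)) + (-111 - 11)/(-38 - 11)) = -49172/(-235/(-103 - 264) - 122/(-49)) = -49172/(-235/(-367) - 1/49*(-122)) = -49172/(-1/367*(-235) + 122/49) = -49172/(235/367 + 122/49) = -49172/56289/17983 = -49172*17983/56289 = -1366708/87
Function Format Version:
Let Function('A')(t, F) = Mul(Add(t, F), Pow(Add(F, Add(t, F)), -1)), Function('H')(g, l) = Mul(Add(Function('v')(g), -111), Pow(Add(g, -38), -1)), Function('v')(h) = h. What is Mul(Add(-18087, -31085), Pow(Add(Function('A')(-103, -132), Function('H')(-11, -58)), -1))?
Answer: Rational(-1366708, 87) ≈ -15709.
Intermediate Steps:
Function('H')(g, l) = Mul(Pow(Add(-38, g), -1), Add(-111, g)) (Function('H')(g, l) = Mul(Add(g, -111), Pow(Add(g, -38), -1)) = Mul(Add(-111, g), Pow(Add(-38, g), -1)) = Mul(Pow(Add(-38, g), -1), Add(-111, g)))
Function('A')(t, F) = Mul(Pow(Add(t, Mul(2, F)), -1), Add(F, t)) (Function('A')(t, F) = Mul(Add(F, t), Pow(Add(F, Add(F, t)), -1)) = Mul(Add(F, t), Pow(Add(t, Mul(2, F)), -1)) = Mul(Pow(Add(t, Mul(2, F)), -1), Add(F, t)))
Mul(Add(-18087, -31085), Pow(Add(Function('A')(-103, -132), Function('H')(-11, -58)), -1)) = Mul(Add(-18087, -31085), Pow(Add(Mul(Pow(Add(-103, Mul(2, -132)), -1), Add(-132, -103)), Mul(Pow(Add(-38, -11), -1), Add(-111, -11))), -1)) = Mul(-49172, Pow(Add(Mul(Pow(Add(-103, -264), -1), -235), Mul(Pow(-49, -1), -122)), -1)) = Mul(-49172, Pow(Add(Mul(Pow(-367, -1), -235), Mul(Rational(-1, 49), -122)), -1)) = Mul(-49172, Pow(Add(Mul(Rational(-1, 367), -235), Rational(122, 49)), -1)) = Mul(-49172, Pow(Add(Rational(235, 367), Rational(122, 49)), -1)) = Mul(-49172, Pow(Rational(56289, 17983), -1)) = Mul(-49172, Rational(17983, 56289)) = Rational(-1366708, 87)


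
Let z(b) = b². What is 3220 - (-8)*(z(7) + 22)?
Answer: 3788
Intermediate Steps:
3220 - (-8)*(z(7) + 22) = 3220 - (-8)*(7² + 22) = 3220 - (-8)*(49 + 22) = 3220 - (-8)*71 = 3220 - 1*(-568) = 3220 + 568 = 3788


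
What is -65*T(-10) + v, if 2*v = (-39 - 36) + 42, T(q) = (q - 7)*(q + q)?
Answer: -44233/2 ≈ -22117.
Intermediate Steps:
T(q) = 2*q*(-7 + q) (T(q) = (-7 + q)*(2*q) = 2*q*(-7 + q))
v = -33/2 (v = ((-39 - 36) + 42)/2 = (-75 + 42)/2 = (½)*(-33) = -33/2 ≈ -16.500)
-65*T(-10) + v = -130*(-10)*(-7 - 10) - 33/2 = -130*(-10)*(-17) - 33/2 = -65*340 - 33/2 = -22100 - 33/2 = -44233/2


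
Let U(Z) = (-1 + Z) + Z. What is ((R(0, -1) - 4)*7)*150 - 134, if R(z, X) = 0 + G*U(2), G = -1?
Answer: -7484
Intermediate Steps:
U(Z) = -1 + 2*Z
R(z, X) = -3 (R(z, X) = 0 - (-1 + 2*2) = 0 - (-1 + 4) = 0 - 1*3 = 0 - 3 = -3)
((R(0, -1) - 4)*7)*150 - 134 = ((-3 - 4)*7)*150 - 134 = -7*7*150 - 134 = -49*150 - 134 = -7350 - 134 = -7484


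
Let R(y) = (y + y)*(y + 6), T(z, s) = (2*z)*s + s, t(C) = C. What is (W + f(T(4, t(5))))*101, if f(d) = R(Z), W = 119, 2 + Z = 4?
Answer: 15251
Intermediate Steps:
Z = 2 (Z = -2 + 4 = 2)
T(z, s) = s + 2*s*z (T(z, s) = 2*s*z + s = s + 2*s*z)
R(y) = 2*y*(6 + y) (R(y) = (2*y)*(6 + y) = 2*y*(6 + y))
f(d) = 32 (f(d) = 2*2*(6 + 2) = 2*2*8 = 32)
(W + f(T(4, t(5))))*101 = (119 + 32)*101 = 151*101 = 15251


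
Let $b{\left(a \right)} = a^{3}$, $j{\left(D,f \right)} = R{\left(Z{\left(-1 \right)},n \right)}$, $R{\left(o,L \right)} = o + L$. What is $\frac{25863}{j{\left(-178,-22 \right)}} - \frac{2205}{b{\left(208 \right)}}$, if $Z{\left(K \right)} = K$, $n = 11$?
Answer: $\frac{116369419503}{44994560} \approx 2586.3$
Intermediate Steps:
$R{\left(o,L \right)} = L + o$
$j{\left(D,f \right)} = 10$ ($j{\left(D,f \right)} = 11 - 1 = 10$)
$\frac{25863}{j{\left(-178,-22 \right)}} - \frac{2205}{b{\left(208 \right)}} = \frac{25863}{10} - \frac{2205}{208^{3}} = 25863 \cdot \frac{1}{10} - \frac{2205}{8998912} = \frac{25863}{10} - \frac{2205}{8998912} = \frac{116369419503}{44994560}$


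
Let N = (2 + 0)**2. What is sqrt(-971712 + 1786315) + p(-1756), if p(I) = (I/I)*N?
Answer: 4 + sqrt(814603) ≈ 906.55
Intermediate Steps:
N = 4 (N = 2**2 = 4)
p(I) = 4 (p(I) = (I/I)*4 = 1*4 = 4)
sqrt(-971712 + 1786315) + p(-1756) = sqrt(-971712 + 1786315) + 4 = sqrt(814603) + 4 = 4 + sqrt(814603)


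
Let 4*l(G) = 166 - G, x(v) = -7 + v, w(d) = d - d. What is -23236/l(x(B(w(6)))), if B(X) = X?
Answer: -92944/173 ≈ -537.25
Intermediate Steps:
w(d) = 0
l(G) = 83/2 - G/4 (l(G) = (166 - G)/4 = 83/2 - G/4)
-23236/l(x(B(w(6)))) = -23236/(83/2 - (-7 + 0)/4) = -23236/(83/2 - ¼*(-7)) = -23236/(83/2 + 7/4) = -23236/173/4 = -23236*4/173 = -92944/173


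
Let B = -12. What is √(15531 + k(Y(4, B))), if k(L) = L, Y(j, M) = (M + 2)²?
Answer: 7*√319 ≈ 125.02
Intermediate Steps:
Y(j, M) = (2 + M)²
√(15531 + k(Y(4, B))) = √(15531 + (2 - 12)²) = √(15531 + (-10)²) = √(15531 + 100) = √15631 = 7*√319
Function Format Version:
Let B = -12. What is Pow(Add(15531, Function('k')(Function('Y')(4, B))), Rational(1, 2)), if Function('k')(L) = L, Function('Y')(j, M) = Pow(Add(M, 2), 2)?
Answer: Mul(7, Pow(319, Rational(1, 2))) ≈ 125.02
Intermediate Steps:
Function('Y')(j, M) = Pow(Add(2, M), 2)
Pow(Add(15531, Function('k')(Function('Y')(4, B))), Rational(1, 2)) = Pow(Add(15531, Pow(Add(2, -12), 2)), Rational(1, 2)) = Pow(Add(15531, Pow(-10, 2)), Rational(1, 2)) = Pow(Add(15531, 100), Rational(1, 2)) = Pow(15631, Rational(1, 2)) = Mul(7, Pow(319, Rational(1, 2)))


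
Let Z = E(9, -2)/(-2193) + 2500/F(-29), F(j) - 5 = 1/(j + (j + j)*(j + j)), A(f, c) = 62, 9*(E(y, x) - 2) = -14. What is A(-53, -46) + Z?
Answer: 46240872985/82283553 ≈ 561.97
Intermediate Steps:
E(y, x) = 4/9 (E(y, x) = 2 + (1/9)*(-14) = 2 - 14/9 = 4/9)
F(j) = 5 + 1/(j + 4*j**2) (F(j) = 5 + 1/(j + (j + j)*(j + j)) = 5 + 1/(j + (2*j)*(2*j)) = 5 + 1/(j + 4*j**2))
Z = 41139292699/82283553 (Z = (4/9)/(-2193) + 2500/(((1 + 5*(-29) + 20*(-29)**2)/((-29)*(1 + 4*(-29))))) = (4/9)*(-1/2193) + 2500/((-(1 - 145 + 20*841)/(29*(1 - 116)))) = -4/19737 + 2500/((-1/29*(1 - 145 + 16820)/(-115))) = -4/19737 + 2500/((-1/29*(-1/115)*16676)) = -4/19737 + 2500/(16676/3335) = -4/19737 + 2500*(3335/16676) = -4/19737 + 2084375/4169 = 41139292699/82283553 ≈ 499.97)
A(-53, -46) + Z = 62 + 41139292699/82283553 = 46240872985/82283553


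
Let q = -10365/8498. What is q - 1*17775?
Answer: -151062315/8498 ≈ -17776.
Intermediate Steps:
q = -10365/8498 (q = -10365*1/8498 = -10365/8498 ≈ -1.2197)
q - 1*17775 = -10365/8498 - 1*17775 = -10365/8498 - 17775 = -151062315/8498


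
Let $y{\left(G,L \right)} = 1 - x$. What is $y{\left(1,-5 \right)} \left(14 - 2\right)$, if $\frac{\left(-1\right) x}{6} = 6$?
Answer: $444$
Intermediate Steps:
$x = -36$ ($x = \left(-6\right) 6 = -36$)
$y{\left(G,L \right)} = 37$ ($y{\left(G,L \right)} = 1 - -36 = 1 + 36 = 37$)
$y{\left(1,-5 \right)} \left(14 - 2\right) = 37 \left(14 - 2\right) = 37 \cdot 12 = 444$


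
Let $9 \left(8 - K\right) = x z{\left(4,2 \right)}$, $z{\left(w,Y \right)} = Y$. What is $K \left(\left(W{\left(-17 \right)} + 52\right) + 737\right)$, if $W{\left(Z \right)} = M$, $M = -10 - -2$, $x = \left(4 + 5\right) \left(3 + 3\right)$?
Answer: $-3124$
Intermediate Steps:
$x = 54$ ($x = 9 \cdot 6 = 54$)
$M = -8$ ($M = -10 + 2 = -8$)
$W{\left(Z \right)} = -8$
$K = -4$ ($K = 8 - \frac{54 \cdot 2}{9} = 8 - 12 = -4$)
$K \left(\left(W{\left(-17 \right)} + 52\right) + 737\right) = - 4 \left(\left(-8 + 52\right) + 737\right) = - 4 \left(44 + 737\right) = \left(-4\right) 781 = -3124$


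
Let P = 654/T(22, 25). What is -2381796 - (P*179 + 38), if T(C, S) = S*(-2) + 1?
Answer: -116592800/49 ≈ -2.3794e+6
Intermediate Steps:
T(C, S) = 1 - 2*S (T(C, S) = -2*S + 1 = 1 - 2*S)
P = -654/49 (P = 654/(1 - 2*25) = 654/(1 - 50) = 654/(-49) = 654*(-1/49) = -654/49 ≈ -13.347)
-2381796 - (P*179 + 38) = -2381796 - (-654/49*179 + 38) = -2381796 - (-117066/49 + 38) = -2381796 - 1*(-115204/49) = -2381796 + 115204/49 = -116592800/49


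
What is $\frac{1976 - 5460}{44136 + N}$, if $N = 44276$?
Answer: $- \frac{871}{22103} \approx -0.039406$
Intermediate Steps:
$\frac{1976 - 5460}{44136 + N} = \frac{1976 - 5460}{44136 + 44276} = - \frac{3484}{88412} = \left(-3484\right) \frac{1}{88412} = - \frac{871}{22103}$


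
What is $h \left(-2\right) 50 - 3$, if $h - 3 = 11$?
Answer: $-1403$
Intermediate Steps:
$h = 14$ ($h = 3 + 11 = 14$)
$h \left(-2\right) 50 - 3 = 14 \left(-2\right) 50 - 3 = \left(-28\right) 50 - 3 = -1400 - 3 = -1403$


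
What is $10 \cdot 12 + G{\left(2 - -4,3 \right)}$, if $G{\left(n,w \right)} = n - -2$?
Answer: $128$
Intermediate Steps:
$G{\left(n,w \right)} = 2 + n$ ($G{\left(n,w \right)} = n + 2 = 2 + n$)
$10 \cdot 12 + G{\left(2 - -4,3 \right)} = 10 \cdot 12 + \left(2 + \left(2 - -4\right)\right) = 120 + \left(2 + \left(2 + 4\right)\right) = 120 + \left(2 + 6\right) = 120 + 8 = 128$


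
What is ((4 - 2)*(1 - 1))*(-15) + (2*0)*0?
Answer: 0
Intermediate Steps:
((4 - 2)*(1 - 1))*(-15) + (2*0)*0 = (2*0)*(-15) + 0*0 = 0*(-15) + 0 = 0 + 0 = 0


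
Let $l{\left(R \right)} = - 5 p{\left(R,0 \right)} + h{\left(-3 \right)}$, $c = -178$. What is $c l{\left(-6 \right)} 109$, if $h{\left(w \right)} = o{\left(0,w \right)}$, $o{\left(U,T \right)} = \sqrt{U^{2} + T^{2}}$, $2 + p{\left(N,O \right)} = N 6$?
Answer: $-3744586$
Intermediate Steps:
$p{\left(N,O \right)} = -2 + 6 N$ ($p{\left(N,O \right)} = -2 + N 6 = -2 + 6 N$)
$o{\left(U,T \right)} = \sqrt{T^{2} + U^{2}}$
$h{\left(w \right)} = \sqrt{w^{2}}$ ($h{\left(w \right)} = \sqrt{w^{2} + 0^{2}} = \sqrt{w^{2} + 0} = \sqrt{w^{2}}$)
$l{\left(R \right)} = 13 - 30 R$ ($l{\left(R \right)} = - 5 \left(-2 + 6 R\right) + \sqrt{\left(-3\right)^{2}} = \left(10 - 30 R\right) + \sqrt{9} = \left(10 - 30 R\right) + 3 = 13 - 30 R$)
$c l{\left(-6 \right)} 109 = - 178 \left(13 - -180\right) 109 = - 178 \left(13 + 180\right) 109 = \left(-178\right) 193 \cdot 109 = \left(-34354\right) 109 = -3744586$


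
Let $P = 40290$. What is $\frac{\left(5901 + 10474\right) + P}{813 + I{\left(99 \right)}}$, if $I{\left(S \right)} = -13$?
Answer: $\frac{11333}{160} \approx 70.831$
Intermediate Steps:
$\frac{\left(5901 + 10474\right) + P}{813 + I{\left(99 \right)}} = \frac{\left(5901 + 10474\right) + 40290}{813 - 13} = \frac{16375 + 40290}{800} = 56665 \cdot \frac{1}{800} = \frac{11333}{160}$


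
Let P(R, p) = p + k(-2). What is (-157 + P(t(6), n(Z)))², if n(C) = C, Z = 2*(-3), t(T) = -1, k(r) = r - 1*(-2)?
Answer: 26569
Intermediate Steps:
k(r) = 2 + r (k(r) = r + 2 = 2 + r)
Z = -6
P(R, p) = p (P(R, p) = p + (2 - 2) = p + 0 = p)
(-157 + P(t(6), n(Z)))² = (-157 - 6)² = (-163)² = 26569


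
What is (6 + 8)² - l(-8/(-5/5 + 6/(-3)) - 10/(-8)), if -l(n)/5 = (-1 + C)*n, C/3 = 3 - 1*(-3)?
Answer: 6347/12 ≈ 528.92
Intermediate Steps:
C = 18 (C = 3*(3 - 1*(-3)) = 3*(3 + 3) = 3*6 = 18)
l(n) = -85*n (l(n) = -5*(-1 + 18)*n = -85*n)
(6 + 8)² - l(-8/(-5/5 + 6/(-3)) - 10/(-8)) = (6 + 8)² - (-85)*(-8/(-5/5 + 6/(-3)) - 10/(-8)) = 14² - (-85)*(-8/(-5*⅕ + 6*(-⅓)) - 10*(-⅛)) = 196 - (-85)*(-8/(-1 - 2) + 5/4) = 196 - (-85)*(-8/(-3) + 5/4) = 196 - (-85)*(-8*(-⅓) + 5/4) = 196 - (-85)*(8/3 + 5/4) = 196 - (-85)*47/12 = 196 - 1*(-3995/12) = 196 + 3995/12 = 6347/12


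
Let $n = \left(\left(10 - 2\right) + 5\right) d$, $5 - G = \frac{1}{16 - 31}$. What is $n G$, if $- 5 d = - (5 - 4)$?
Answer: $\frac{988}{75} \approx 13.173$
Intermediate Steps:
$d = \frac{1}{5}$ ($d = - \frac{\left(-1\right) \left(5 - 4\right)}{5} = - \frac{\left(-1\right) 1}{5} = \left(- \frac{1}{5}\right) \left(-1\right) = \frac{1}{5} \approx 0.2$)
$G = \frac{76}{15}$ ($G = 5 - \frac{1}{16 - 31} = 5 - \frac{1}{-15} = 5 - - \frac{1}{15} = 5 + \frac{1}{15} = \frac{76}{15} \approx 5.0667$)
$n = \frac{13}{5}$ ($n = \left(\left(10 - 2\right) + 5\right) \frac{1}{5} = \left(8 + 5\right) \frac{1}{5} = 13 \cdot \frac{1}{5} = \frac{13}{5} \approx 2.6$)
$n G = \frac{13}{5} \cdot \frac{76}{15} = \frac{988}{75}$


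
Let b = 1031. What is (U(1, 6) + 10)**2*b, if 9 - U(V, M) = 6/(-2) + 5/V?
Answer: 297959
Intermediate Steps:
U(V, M) = 12 - 5/V (U(V, M) = 9 - (6/(-2) + 5/V) = 9 - (6*(-1/2) + 5/V) = 9 - (-3 + 5/V) = 9 + (3 - 5/V) = 12 - 5/V)
(U(1, 6) + 10)**2*b = ((12 - 5/1) + 10)**2*1031 = ((12 - 5*1) + 10)**2*1031 = ((12 - 5) + 10)**2*1031 = (7 + 10)**2*1031 = 17**2*1031 = 289*1031 = 297959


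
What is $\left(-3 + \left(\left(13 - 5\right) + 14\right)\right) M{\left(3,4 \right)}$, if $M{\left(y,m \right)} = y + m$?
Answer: $133$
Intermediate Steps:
$M{\left(y,m \right)} = m + y$
$\left(-3 + \left(\left(13 - 5\right) + 14\right)\right) M{\left(3,4 \right)} = \left(-3 + \left(\left(13 - 5\right) + 14\right)\right) \left(4 + 3\right) = \left(-3 + \left(8 + 14\right)\right) 7 = \left(-3 + 22\right) 7 = 19 \cdot 7 = 133$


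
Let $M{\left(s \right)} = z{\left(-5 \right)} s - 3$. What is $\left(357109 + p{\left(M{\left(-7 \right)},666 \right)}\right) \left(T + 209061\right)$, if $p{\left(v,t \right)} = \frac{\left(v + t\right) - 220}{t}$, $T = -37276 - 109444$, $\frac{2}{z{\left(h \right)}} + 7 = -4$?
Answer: $\frac{18121735036729}{814} \approx 2.2263 \cdot 10^{10}$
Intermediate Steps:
$z{\left(h \right)} = - \frac{2}{11}$ ($z{\left(h \right)} = \frac{2}{-7 - 4} = \frac{2}{-11} = 2 \left(- \frac{1}{11}\right) = - \frac{2}{11}$)
$T = -146720$
$M{\left(s \right)} = -3 - \frac{2 s}{11}$ ($M{\left(s \right)} = - \frac{2 s}{11} - 3 = -3 - \frac{2 s}{11}$)
$p{\left(v,t \right)} = \frac{-220 + t + v}{t}$ ($p{\left(v,t \right)} = \frac{\left(t + v\right) - 220}{t} = \frac{-220 + t + v}{t}$)
$\left(357109 + p{\left(M{\left(-7 \right)},666 \right)}\right) \left(T + 209061\right) = \left(357109 + \frac{-220 + 666 - \frac{19}{11}}{666}\right) \left(-146720 + 209061\right) = \left(357109 + \frac{-220 + 666 + \left(-3 + \frac{14}{11}\right)}{666}\right) 62341 = \left(357109 + \frac{-220 + 666 - \frac{19}{11}}{666}\right) 62341 = \left(357109 + \frac{1}{666} \cdot \frac{4887}{11}\right) 62341 = \left(357109 + \frac{543}{814}\right) 62341 = \frac{290687269}{814} \cdot 62341 = \frac{18121735036729}{814}$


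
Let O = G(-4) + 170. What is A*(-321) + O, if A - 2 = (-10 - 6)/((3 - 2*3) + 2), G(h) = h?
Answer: -5612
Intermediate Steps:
O = 166 (O = -4 + 170 = 166)
A = 18 (A = 2 + (-10 - 6)/((3 - 2*3) + 2) = 2 - 16/((3 - 6) + 2) = 2 - 16/(-3 + 2) = 2 - 16/(-1) = 2 - 16*(-1) = 2 + 16 = 18)
A*(-321) + O = 18*(-321) + 166 = -5778 + 166 = -5612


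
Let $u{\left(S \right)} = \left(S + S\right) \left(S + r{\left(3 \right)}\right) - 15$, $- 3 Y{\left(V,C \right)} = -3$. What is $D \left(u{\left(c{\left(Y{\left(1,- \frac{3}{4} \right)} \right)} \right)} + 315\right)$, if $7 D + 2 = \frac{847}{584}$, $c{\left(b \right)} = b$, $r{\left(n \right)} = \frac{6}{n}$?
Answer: $- \frac{49113}{2044} \approx -24.028$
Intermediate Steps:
$Y{\left(V,C \right)} = 1$ ($Y{\left(V,C \right)} = \left(- \frac{1}{3}\right) \left(-3\right) = 1$)
$D = - \frac{321}{4088}$ ($D = - \frac{2}{7} + \frac{847 \cdot \frac{1}{584}}{7} = - \frac{2}{7} + \frac{1}{7} \cdot \frac{847}{584} = - \frac{2}{7} + \frac{121}{584} = - \frac{321}{4088} \approx -0.078522$)
$u{\left(S \right)} = -15 + 2 S \left(2 + S\right)$ ($u{\left(S \right)} = \left(S + S\right) \left(S + \frac{6}{3}\right) - 15 = 2 S \left(S + 6 \cdot \frac{1}{3}\right) - 15 = 2 S \left(S + 2\right) - 15 = 2 S \left(2 + S\right) - 15 = -15 + 2 S \left(2 + S\right)$)
$D \left(u{\left(c{\left(Y{\left(1,- \frac{3}{4} \right)} \right)} \right)} + 315\right) = - \frac{321 \left(\left(-15 + 2 \cdot 1^{2} + 4 \cdot 1\right) + 315\right)}{4088} = - \frac{321 \left(\left(-15 + 2 \cdot 1 + 4\right) + 315\right)}{4088} = - \frac{321 \left(\left(-15 + 2 + 4\right) + 315\right)}{4088} = - \frac{321 \left(-9 + 315\right)}{4088} = \left(- \frac{321}{4088}\right) 306 = - \frac{49113}{2044}$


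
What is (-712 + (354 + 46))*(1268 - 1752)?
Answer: 151008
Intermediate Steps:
(-712 + (354 + 46))*(1268 - 1752) = (-712 + 400)*(-484) = -312*(-484) = 151008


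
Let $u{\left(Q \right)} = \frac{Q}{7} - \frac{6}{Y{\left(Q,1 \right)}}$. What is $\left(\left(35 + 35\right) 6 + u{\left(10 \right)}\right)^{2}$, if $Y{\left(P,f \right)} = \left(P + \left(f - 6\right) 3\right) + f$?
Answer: $\frac{35058241}{196} \approx 1.7887 \cdot 10^{5}$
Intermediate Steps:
$Y{\left(P,f \right)} = -18 + P + 4 f$ ($Y{\left(P,f \right)} = \left(P + \left(f - 6\right) 3\right) + f = \left(P + \left(-6 + f\right) 3\right) + f = \left(P + \left(-18 + 3 f\right)\right) + f = \left(-18 + P + 3 f\right) + f = -18 + P + 4 f$)
$u{\left(Q \right)} = - \frac{6}{-14 + Q} + \frac{Q}{7}$ ($u{\left(Q \right)} = \frac{Q}{7} - \frac{6}{-18 + Q + 4 \cdot 1} = Q \frac{1}{7} - \frac{6}{-18 + Q + 4} = \frac{Q}{7} - \frac{6}{-14 + Q} = - \frac{6}{-14 + Q} + \frac{Q}{7}$)
$\left(\left(35 + 35\right) 6 + u{\left(10 \right)}\right)^{2} = \left(\left(35 + 35\right) 6 + \frac{-42 + 10 \left(-14 + 10\right)}{7 \left(-14 + 10\right)}\right)^{2} = \left(70 \cdot 6 + \frac{-42 + 10 \left(-4\right)}{7 \left(-4\right)}\right)^{2} = \left(420 + \frac{1}{7} \left(- \frac{1}{4}\right) \left(-42 - 40\right)\right)^{2} = \left(420 + \frac{1}{7} \left(- \frac{1}{4}\right) \left(-82\right)\right)^{2} = \left(420 + \frac{41}{14}\right)^{2} = \left(\frac{5921}{14}\right)^{2} = \frac{35058241}{196}$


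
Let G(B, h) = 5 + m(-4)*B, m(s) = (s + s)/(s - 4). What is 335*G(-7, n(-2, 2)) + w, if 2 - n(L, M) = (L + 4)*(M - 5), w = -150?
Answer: -820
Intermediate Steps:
m(s) = 2*s/(-4 + s) (m(s) = (2*s)/(-4 + s) = 2*s/(-4 + s))
n(L, M) = 2 - (-5 + M)*(4 + L) (n(L, M) = 2 - (L + 4)*(M - 5) = 2 - (4 + L)*(-5 + M) = 2 - (-5 + M)*(4 + L))
G(B, h) = 5 + B (G(B, h) = 5 + (2*(-4)/(-4 - 4))*B = 5 + (2*(-4)/(-8))*B = 5 + (2*(-4)*(-⅛))*B = 5 + 1*B = 5 + B)
335*G(-7, n(-2, 2)) + w = 335*(5 - 7) - 150 = 335*(-2) - 150 = -670 - 150 = -820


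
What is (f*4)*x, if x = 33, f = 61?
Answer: 8052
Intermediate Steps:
(f*4)*x = (61*4)*33 = 244*33 = 8052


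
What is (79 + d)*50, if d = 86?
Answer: 8250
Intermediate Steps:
(79 + d)*50 = (79 + 86)*50 = 165*50 = 8250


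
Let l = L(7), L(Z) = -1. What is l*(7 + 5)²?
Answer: -144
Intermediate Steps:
l = -1
l*(7 + 5)² = -(7 + 5)² = -1*12² = -1*144 = -144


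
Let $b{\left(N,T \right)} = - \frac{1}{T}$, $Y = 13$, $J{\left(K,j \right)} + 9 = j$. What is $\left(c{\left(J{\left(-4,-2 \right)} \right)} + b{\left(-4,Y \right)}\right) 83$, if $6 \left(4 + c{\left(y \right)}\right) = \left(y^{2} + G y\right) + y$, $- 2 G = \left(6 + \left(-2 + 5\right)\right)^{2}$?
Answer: $\frac{1145981}{156} \approx 7346.0$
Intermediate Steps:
$J{\left(K,j \right)} = -9 + j$
$G = - \frac{81}{2}$ ($G = - \frac{\left(6 + \left(-2 + 5\right)\right)^{2}}{2} = - \frac{\left(6 + 3\right)^{2}}{2} = - \frac{9^{2}}{2} = \left(- \frac{1}{2}\right) 81 = - \frac{81}{2} \approx -40.5$)
$c{\left(y \right)} = -4 - \frac{79 y}{12} + \frac{y^{2}}{6}$ ($c{\left(y \right)} = -4 + \frac{\left(y^{2} - \frac{81 y}{2}\right) + y}{6} = -4 + \frac{y^{2} - \frac{79 y}{2}}{6} = -4 + \left(- \frac{79 y}{12} + \frac{y^{2}}{6}\right) = -4 - \frac{79 y}{12} + \frac{y^{2}}{6}$)
$\left(c{\left(J{\left(-4,-2 \right)} \right)} + b{\left(-4,Y \right)}\right) 83 = \left(\left(-4 - \frac{79 \left(-9 - 2\right)}{12} + \frac{\left(-9 - 2\right)^{2}}{6}\right) - \frac{1}{13}\right) 83 = \left(\left(-4 - - \frac{869}{12} + \frac{\left(-11\right)^{2}}{6}\right) - \frac{1}{13}\right) 83 = \left(\left(-4 + \frac{869}{12} + \frac{1}{6} \cdot 121\right) - \frac{1}{13}\right) 83 = \left(\left(-4 + \frac{869}{12} + \frac{121}{6}\right) - \frac{1}{13}\right) 83 = \left(\frac{1063}{12} - \frac{1}{13}\right) 83 = \frac{13807}{156} \cdot 83 = \frac{1145981}{156}$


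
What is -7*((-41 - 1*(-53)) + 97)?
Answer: -763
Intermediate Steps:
-7*((-41 - 1*(-53)) + 97) = -7*((-41 + 53) + 97) = -7*(12 + 97) = -7*109 = -763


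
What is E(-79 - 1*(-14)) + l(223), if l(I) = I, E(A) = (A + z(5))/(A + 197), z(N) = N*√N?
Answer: 29371/132 + 5*√5/132 ≈ 222.59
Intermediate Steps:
z(N) = N^(3/2)
E(A) = (A + 5*√5)/(197 + A) (E(A) = (A + 5^(3/2))/(A + 197) = (A + 5*√5)/(197 + A))
E(-79 - 1*(-14)) + l(223) = ((-79 - 1*(-14)) + 5*√5)/(197 + (-79 - 1*(-14))) + 223 = ((-79 + 14) + 5*√5)/(197 + (-79 + 14)) + 223 = (-65 + 5*√5)/(197 - 65) + 223 = (-65 + 5*√5)/132 + 223 = (-65/132 + 5*√5/132) + 223 = 29371/132 + 5*√5/132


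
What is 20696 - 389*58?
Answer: -1866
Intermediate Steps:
20696 - 389*58 = 20696 - 1*22562 = 20696 - 22562 = -1866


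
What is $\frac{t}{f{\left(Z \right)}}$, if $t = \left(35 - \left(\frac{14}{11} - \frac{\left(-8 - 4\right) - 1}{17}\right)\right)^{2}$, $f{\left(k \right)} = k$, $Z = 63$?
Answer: $\frac{37994896}{2203047} \approx 17.247$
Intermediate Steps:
$t = \frac{37994896}{34969}$ ($t = \left(35 - \left(\frac{14}{11} - \left(-12 - 1\right) \frac{1}{17}\right)\right)^{2} = \left(35 - \frac{381}{187}\right)^{2} = \left(\frac{6164}{187}\right)^{2} = \frac{37994896}{34969} \approx 1086.5$)
$\frac{t}{f{\left(Z \right)}} = \frac{37994896}{34969 \cdot 63} = \frac{37994896}{34969} \cdot \frac{1}{63} = \frac{37994896}{2203047}$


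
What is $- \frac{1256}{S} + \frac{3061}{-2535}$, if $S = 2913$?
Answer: $- \frac{1344517}{820495} \approx -1.6387$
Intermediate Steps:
$- \frac{1256}{S} + \frac{3061}{-2535} = - \frac{1256}{2913} + \frac{3061}{-2535} = \left(-1256\right) \frac{1}{2913} + 3061 \left(- \frac{1}{2535}\right) = - \frac{1256}{2913} - \frac{3061}{2535} = - \frac{1344517}{820495}$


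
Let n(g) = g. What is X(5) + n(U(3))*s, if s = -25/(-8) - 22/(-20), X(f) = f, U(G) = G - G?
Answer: 5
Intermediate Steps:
U(G) = 0
s = 169/40 (s = -25*(-⅛) - 22*(-1/20) = 25/8 + 11/10 = 169/40 ≈ 4.2250)
X(5) + n(U(3))*s = 5 + 0*(169/40) = 5 + 0 = 5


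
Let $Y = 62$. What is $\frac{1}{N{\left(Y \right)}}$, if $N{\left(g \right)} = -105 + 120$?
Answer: $\frac{1}{15} \approx 0.066667$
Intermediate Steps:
$N{\left(g \right)} = 15$
$\frac{1}{N{\left(Y \right)}} = \frac{1}{15}$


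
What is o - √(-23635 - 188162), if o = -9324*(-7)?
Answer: 65268 - 3*I*√23533 ≈ 65268.0 - 460.21*I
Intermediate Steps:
o = 65268
o - √(-23635 - 188162) = 65268 - √(-23635 - 188162) = 65268 - √(-211797) = 65268 - 3*I*√23533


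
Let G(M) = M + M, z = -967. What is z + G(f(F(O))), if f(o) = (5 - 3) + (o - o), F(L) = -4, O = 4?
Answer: -963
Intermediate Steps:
f(o) = 2 (f(o) = 2 + 0 = 2)
G(M) = 2*M
z + G(f(F(O))) = -967 + 2*2 = -967 + 4 = -963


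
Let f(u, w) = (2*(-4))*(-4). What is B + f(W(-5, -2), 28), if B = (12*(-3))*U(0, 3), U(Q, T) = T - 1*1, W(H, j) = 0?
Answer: -40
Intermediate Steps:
U(Q, T) = -1 + T (U(Q, T) = T - 1 = -1 + T)
f(u, w) = 32 (f(u, w) = -8*(-4) = 32)
B = -72 (B = (12*(-3))*(-1 + 3) = -36*2 = -72)
B + f(W(-5, -2), 28) = -72 + 32 = -40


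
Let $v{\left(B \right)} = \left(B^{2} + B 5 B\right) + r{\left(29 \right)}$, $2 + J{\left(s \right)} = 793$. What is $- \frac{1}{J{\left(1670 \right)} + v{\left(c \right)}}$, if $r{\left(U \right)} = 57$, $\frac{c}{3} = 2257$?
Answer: $- \frac{1}{275079494} \approx -3.6353 \cdot 10^{-9}$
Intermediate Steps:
$J{\left(s \right)} = 791$ ($J{\left(s \right)} = -2 + 793 = 791$)
$c = 6771$ ($c = 3 \cdot 2257 = 6771$)
$v{\left(B \right)} = 57 + 6 B^{2}$ ($v{\left(B \right)} = \left(B^{2} + B 5 B\right) + 57 = \left(B^{2} + 5 B B\right) + 57 = \left(B^{2} + 5 B^{2}\right) + 57 = 6 B^{2} + 57 = 57 + 6 B^{2}$)
$- \frac{1}{J{\left(1670 \right)} + v{\left(c \right)}} = - \frac{1}{791 + \left(57 + 6 \cdot 6771^{2}\right)} = - \frac{1}{791 + \left(57 + 6 \cdot 45846441\right)} = - \frac{1}{791 + \left(57 + 275078646\right)} = - \frac{1}{791 + 275078703} = - \frac{1}{275079494}$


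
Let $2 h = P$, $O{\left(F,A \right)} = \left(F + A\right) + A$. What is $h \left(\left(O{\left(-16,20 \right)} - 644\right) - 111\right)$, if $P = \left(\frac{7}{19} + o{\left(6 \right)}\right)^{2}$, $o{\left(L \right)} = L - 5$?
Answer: $- \frac{247078}{361} \approx -684.43$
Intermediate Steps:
$O{\left(F,A \right)} = F + 2 A$ ($O{\left(F,A \right)} = \left(A + F\right) + A = F + 2 A$)
$o{\left(L \right)} = -5 + L$
$P = \frac{676}{361}$ ($P = \left(\frac{7}{19} + \left(-5 + 6\right)\right)^{2} = \left(7 \cdot \frac{1}{19} + 1\right)^{2} = \left(\frac{7}{19} + 1\right)^{2} = \left(\frac{26}{19}\right)^{2} = \frac{676}{361} \approx 1.8726$)
$h = \frac{338}{361}$ ($h = \frac{1}{2} \cdot \frac{676}{361} = \frac{338}{361} \approx 0.93629$)
$h \left(\left(O{\left(-16,20 \right)} - 644\right) - 111\right) = \frac{338 \left(\left(\left(-16 + 2 \cdot 20\right) - 644\right) - 111\right)}{361} = \frac{338 \left(\left(\left(-16 + 40\right) - 644\right) - 111\right)}{361} = \frac{338 \left(\left(24 - 644\right) - 111\right)}{361} = \frac{338 \left(-620 - 111\right)}{361} = \frac{338}{361} \left(-731\right) = - \frac{247078}{361}$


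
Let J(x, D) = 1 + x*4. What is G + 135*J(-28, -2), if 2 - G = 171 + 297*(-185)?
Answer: 39791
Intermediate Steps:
J(x, D) = 1 + 4*x
G = 54776 (G = 2 - (171 + 297*(-185)) = 2 - (171 - 54945) = 2 - 1*(-54774) = 2 + 54774 = 54776)
G + 135*J(-28, -2) = 54776 + 135*(1 + 4*(-28)) = 54776 + 135*(1 - 112) = 54776 + 135*(-111) = 54776 - 14985 = 39791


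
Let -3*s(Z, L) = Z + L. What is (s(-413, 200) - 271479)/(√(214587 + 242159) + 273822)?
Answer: -790611504/797638627 + 135704*√456746/37489015469 ≈ -0.98874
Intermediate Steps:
s(Z, L) = -L/3 - Z/3 (s(Z, L) = -(Z + L)/3 = -(L + Z)/3 = -L/3 - Z/3)
(s(-413, 200) - 271479)/(√(214587 + 242159) + 273822) = ((-⅓*200 - ⅓*(-413)) - 271479)/(√(214587 + 242159) + 273822) = ((-200/3 + 413/3) - 271479)/(√456746 + 273822) = (71 - 271479)/(273822 + √456746) = -271408/(273822 + √456746)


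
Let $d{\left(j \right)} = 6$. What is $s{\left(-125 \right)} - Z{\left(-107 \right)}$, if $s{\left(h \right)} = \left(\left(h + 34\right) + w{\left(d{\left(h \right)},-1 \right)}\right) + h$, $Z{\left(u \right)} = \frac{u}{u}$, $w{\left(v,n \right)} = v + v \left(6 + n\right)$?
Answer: $-181$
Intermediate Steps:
$Z{\left(u \right)} = 1$
$s{\left(h \right)} = 70 + 2 h$ ($s{\left(h \right)} = \left(\left(h + 34\right) + 6 \left(7 - 1\right)\right) + h = \left(\left(34 + h\right) + 6 \cdot 6\right) + h = \left(\left(34 + h\right) + 36\right) + h = \left(70 + h\right) + h = 70 + 2 h$)
$s{\left(-125 \right)} - Z{\left(-107 \right)} = \left(70 + 2 \left(-125\right)\right) - 1 = \left(70 - 250\right) - 1 = -180 - 1 = -181$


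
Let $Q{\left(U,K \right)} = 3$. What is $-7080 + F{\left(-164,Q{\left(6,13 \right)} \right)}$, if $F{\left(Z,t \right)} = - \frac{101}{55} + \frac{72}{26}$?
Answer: $- \frac{5061533}{715} \approx -7079.1$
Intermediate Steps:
$F{\left(Z,t \right)} = \frac{667}{715}$ ($F{\left(Z,t \right)} = \left(-101\right) \frac{1}{55} + 72 \cdot \frac{1}{26} = - \frac{101}{55} + \frac{36}{13} = \frac{667}{715}$)
$-7080 + F{\left(-164,Q{\left(6,13 \right)} \right)} = -7080 + \frac{667}{715} = - \frac{5061533}{715}$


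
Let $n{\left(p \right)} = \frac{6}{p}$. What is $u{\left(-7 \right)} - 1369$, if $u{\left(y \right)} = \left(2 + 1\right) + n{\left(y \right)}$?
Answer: $- \frac{9568}{7} \approx -1366.9$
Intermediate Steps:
$u{\left(y \right)} = 3 + \frac{6}{y}$ ($u{\left(y \right)} = \left(2 + 1\right) + \frac{6}{y} = 3 + \frac{6}{y}$)
$u{\left(-7 \right)} - 1369 = \left(3 + \frac{6}{-7}\right) - 1369 = \left(3 + 6 \left(- \frac{1}{7}\right)\right) - 1369 = \left(3 - \frac{6}{7}\right) - 1369 = \frac{15}{7} - 1369 = - \frac{9568}{7}$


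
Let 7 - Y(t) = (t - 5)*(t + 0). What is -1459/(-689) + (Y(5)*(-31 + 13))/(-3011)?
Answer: 4479863/2074579 ≈ 2.1594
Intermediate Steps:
Y(t) = 7 - t*(-5 + t) (Y(t) = 7 - (t - 5)*(t + 0) = 7 - (-5 + t)*t = 7 - t*(-5 + t))
-1459/(-689) + (Y(5)*(-31 + 13))/(-3011) = -1459/(-689) + ((7 - 1*5² + 5*5)*(-31 + 13))/(-3011) = -1459*(-1/689) + ((7 - 1*25 + 25)*(-18))*(-1/3011) = 1459/689 + ((7 - 25 + 25)*(-18))*(-1/3011) = 1459/689 + (7*(-18))*(-1/3011) = 1459/689 - 126*(-1/3011) = 1459/689 + 126/3011 = 4479863/2074579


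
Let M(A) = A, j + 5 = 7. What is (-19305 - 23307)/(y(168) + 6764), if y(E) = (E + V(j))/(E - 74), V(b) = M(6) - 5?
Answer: -1335176/211995 ≈ -6.2981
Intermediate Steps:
j = 2 (j = -5 + 7 = 2)
V(b) = 1 (V(b) = 6 - 5 = 1)
y(E) = (1 + E)/(-74 + E) (y(E) = (E + 1)/(E - 74) = (1 + E)/(-74 + E))
(-19305 - 23307)/(y(168) + 6764) = (-19305 - 23307)/((1 + 168)/(-74 + 168) + 6764) = -42612/(169/94 + 6764) = -42612/635985/94 = -42612*94/635985 = -1335176/211995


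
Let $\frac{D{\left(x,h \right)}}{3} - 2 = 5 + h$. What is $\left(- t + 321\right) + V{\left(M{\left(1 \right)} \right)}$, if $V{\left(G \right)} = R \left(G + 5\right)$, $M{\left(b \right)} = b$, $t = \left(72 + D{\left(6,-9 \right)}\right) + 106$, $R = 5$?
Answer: $179$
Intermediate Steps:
$D{\left(x,h \right)} = 21 + 3 h$ ($D{\left(x,h \right)} = 6 + 3 \left(5 + h\right) = 6 + \left(15 + 3 h\right) = 21 + 3 h$)
$t = 172$ ($t = \left(72 + \left(21 + 3 \left(-9\right)\right)\right) + 106 = \left(72 + \left(21 - 27\right)\right) + 106 = \left(72 - 6\right) + 106 = 66 + 106 = 172$)
$V{\left(G \right)} = 25 + 5 G$ ($V{\left(G \right)} = 5 \left(G + 5\right) = 5 \left(5 + G\right) = 25 + 5 G$)
$\left(- t + 321\right) + V{\left(M{\left(1 \right)} \right)} = \left(\left(-1\right) 172 + 321\right) + \left(25 + 5 \cdot 1\right) = \left(-172 + 321\right) + \left(25 + 5\right) = 149 + 30 = 179$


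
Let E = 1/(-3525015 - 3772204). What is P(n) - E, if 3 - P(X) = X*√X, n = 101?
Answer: 21891658/7297219 - 101*√101 ≈ -1012.0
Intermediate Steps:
P(X) = 3 - X^(3/2) (P(X) = 3 - X*√X = 3 - X^(3/2))
E = -1/7297219 (E = 1/(-7297219) = -1/7297219 ≈ -1.3704e-7)
P(n) - E = (3 - 101^(3/2)) - 1*(-1/7297219) = (3 - 101*√101) + 1/7297219 = 21891658/7297219 - 101*√101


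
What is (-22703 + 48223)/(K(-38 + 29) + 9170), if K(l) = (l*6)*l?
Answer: 3190/1207 ≈ 2.6429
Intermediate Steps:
K(l) = 6*l² (K(l) = (6*l)*l = 6*l²)
(-22703 + 48223)/(K(-38 + 29) + 9170) = (-22703 + 48223)/(6*(-38 + 29)² + 9170) = 25520/(6*(-9)² + 9170) = 25520/(6*81 + 9170) = 25520/(486 + 9170) = 25520/9656 = 25520*(1/9656) = 3190/1207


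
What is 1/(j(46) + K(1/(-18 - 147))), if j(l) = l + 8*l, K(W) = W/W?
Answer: 1/415 ≈ 0.0024096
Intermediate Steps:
K(W) = 1
j(l) = 9*l
1/(j(46) + K(1/(-18 - 147))) = 1/(9*46 + 1) = 1/(414 + 1) = 1/415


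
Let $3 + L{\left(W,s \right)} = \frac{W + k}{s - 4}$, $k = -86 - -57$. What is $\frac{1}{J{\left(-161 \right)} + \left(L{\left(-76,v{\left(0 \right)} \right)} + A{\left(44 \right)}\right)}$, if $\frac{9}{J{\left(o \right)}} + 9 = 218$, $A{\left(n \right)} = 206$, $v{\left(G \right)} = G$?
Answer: $\frac{836}{191689} \approx 0.0043612$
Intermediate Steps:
$k = -29$ ($k = -86 + 57 = -29$)
$L{\left(W,s \right)} = -3 + \frac{-29 + W}{-4 + s}$ ($L{\left(W,s \right)} = -3 + \frac{W - 29}{s - 4} = -3 + \frac{-29 + W}{-4 + s}$)
$J{\left(o \right)} = \frac{9}{209}$ ($J{\left(o \right)} = \frac{9}{-9 + 218} = \frac{9}{209}$)
$\frac{1}{J{\left(-161 \right)} + \left(L{\left(-76,v{\left(0 \right)} \right)} + A{\left(44 \right)}\right)} = \frac{1}{\frac{9}{209} + \left(\frac{-17 - 76 - 0}{-4 + 0} + 206\right)} = \frac{1}{\frac{9}{209} + \left(\frac{-17 - 76 + 0}{-4} + 206\right)} = \frac{1}{\frac{9}{209} + \left(\left(- \frac{1}{4}\right) \left(-93\right) + 206\right)} = \frac{1}{\frac{9}{209} + \left(\frac{93}{4} + 206\right)} = \frac{1}{\frac{9}{209} + \frac{917}{4}} = \frac{1}{\frac{191689}{836}} = \frac{836}{191689}$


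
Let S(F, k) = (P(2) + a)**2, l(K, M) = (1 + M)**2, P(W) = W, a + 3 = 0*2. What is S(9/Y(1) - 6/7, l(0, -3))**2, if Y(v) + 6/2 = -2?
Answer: 1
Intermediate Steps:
Y(v) = -5 (Y(v) = -3 - 2 = -5)
a = -3 (a = -3 + 0*2 = -3 + 0 = -3)
S(F, k) = 1 (S(F, k) = (2 - 3)**2 = (-1)**2 = 1)
S(9/Y(1) - 6/7, l(0, -3))**2 = 1**2 = 1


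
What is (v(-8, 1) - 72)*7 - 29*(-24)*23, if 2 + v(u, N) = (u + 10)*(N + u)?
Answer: 15392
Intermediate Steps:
v(u, N) = -2 + (10 + u)*(N + u) (v(u, N) = -2 + (u + 10)*(N + u) = -2 + (10 + u)*(N + u))
(v(-8, 1) - 72)*7 - 29*(-24)*23 = ((-2 + (-8)**2 + 10*1 + 10*(-8) + 1*(-8)) - 72)*7 - 29*(-24)*23 = ((-2 + 64 + 10 - 80 - 8) - 72)*7 - (-696)*23 = (-16 - 72)*7 - 1*(-16008) = -88*7 + 16008 = -616 + 16008 = 15392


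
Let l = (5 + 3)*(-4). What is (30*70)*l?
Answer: -67200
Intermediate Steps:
l = -32 (l = 8*(-4) = -32)
(30*70)*l = (30*70)*(-32) = 2100*(-32) = -67200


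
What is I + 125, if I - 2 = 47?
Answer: 174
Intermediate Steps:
I = 49 (I = 2 + 47 = 49)
I + 125 = 49 + 125 = 174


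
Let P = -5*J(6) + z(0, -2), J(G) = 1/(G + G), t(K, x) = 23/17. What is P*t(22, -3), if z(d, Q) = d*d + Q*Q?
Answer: 989/204 ≈ 4.8480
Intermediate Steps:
t(K, x) = 23/17 (t(K, x) = 23*(1/17) = 23/17)
J(G) = 1/(2*G)
z(d, Q) = Q**2 + d**2 (z(d, Q) = d**2 + Q**2 = Q**2 + d**2)
P = 43/12 (P = -5/(2*6) + ((-2)**2 + 0**2) = -5/(2*6) + (4 + 0) = -5*1/12 + 4 = -5/12 + 4 = 43/12 ≈ 3.5833)
P*t(22, -3) = (43/12)*(23/17) = 989/204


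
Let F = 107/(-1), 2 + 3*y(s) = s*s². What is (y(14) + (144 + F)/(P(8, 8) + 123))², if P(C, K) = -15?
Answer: 9751365001/11664 ≈ 8.3602e+5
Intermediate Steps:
y(s) = -⅔ + s³/3 (y(s) = -⅔ + (s*s²)/3 = -⅔ + s³/3)
F = -107 (F = 107*(-1) = -107)
(y(14) + (144 + F)/(P(8, 8) + 123))² = ((-⅔ + (⅓)*14³) + (144 - 107)/(-15 + 123))² = ((-⅔ + (⅓)*2744) + 37/108)² = ((-⅔ + 2744/3) + 37*(1/108))² = (914 + 37/108)² = (98749/108)² = 9751365001/11664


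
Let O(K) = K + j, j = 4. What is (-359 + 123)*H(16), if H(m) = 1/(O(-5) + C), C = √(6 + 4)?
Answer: -236/9 - 236*√10/9 ≈ -109.14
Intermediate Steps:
C = √10 ≈ 3.1623
O(K) = 4 + K (O(K) = K + 4 = 4 + K)
H(m) = 1/(-1 + √10) (H(m) = 1/((4 - 5) + √10) = 1/(-1 + √10))
(-359 + 123)*H(16) = (-359 + 123)*(⅑ + √10/9) = -236*(⅑ + √10/9) = -236/9 - 236*√10/9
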